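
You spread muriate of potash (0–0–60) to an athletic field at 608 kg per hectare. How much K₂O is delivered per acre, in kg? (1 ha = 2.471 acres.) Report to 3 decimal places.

147.633 kg K₂O per acre

K₂O per hectare = 608 × 60% = 364.8 kg.
Convert to per acre: 364.8 × 0.404694 = 147.6325 kg.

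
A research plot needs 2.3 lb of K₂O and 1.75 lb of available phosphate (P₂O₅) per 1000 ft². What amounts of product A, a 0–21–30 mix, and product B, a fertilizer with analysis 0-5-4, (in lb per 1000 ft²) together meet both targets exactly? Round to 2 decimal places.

6.82 lb product A, 6.36 lb product B

Let a = lb of product A, b = lb of product B (per 1000 ft²).
K₂O: 0.3·a + 0.04·b = 2.3
P₂O₅: 0.21·a + 0.05·b = 1.75
Eliminate b: (row1) − 0.04/0.05·(row2) → 0.132·a = 0.9, so a = 6.81818.
Then b = (1.75 − 0.21·6.81818) / 0.05 = 6.36364.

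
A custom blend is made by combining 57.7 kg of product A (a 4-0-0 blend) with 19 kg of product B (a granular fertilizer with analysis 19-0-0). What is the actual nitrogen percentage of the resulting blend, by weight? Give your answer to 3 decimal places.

Total mass = 57.7 + 19 = 76.7 kg.
N mass = 4%×57.7 + 19%×19 = 5.918 kg.
% N = 5.918 / 76.7 = 7.71578%.

7.716% N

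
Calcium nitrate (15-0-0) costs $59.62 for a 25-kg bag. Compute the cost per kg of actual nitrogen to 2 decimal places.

N in bag = 25 × 15% = 3.75 kg.
Cost per kg N = $59.62 / 3.75 = $15.8987.

$15.90 per kg N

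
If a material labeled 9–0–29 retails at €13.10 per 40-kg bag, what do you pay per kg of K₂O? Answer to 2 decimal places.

K₂O in bag = 40 × 29% = 11.6 kg.
Cost per kg K₂O = €13.10 / 11.6 = €1.1293.

€1.13 per kg K₂O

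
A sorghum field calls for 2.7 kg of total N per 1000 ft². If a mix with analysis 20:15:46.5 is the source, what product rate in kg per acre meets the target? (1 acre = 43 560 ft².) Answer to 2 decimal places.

Product per 1000 ft² = 2.7 / 20% = 13.5 kg.
Convert to per acre: 13.5 × 43.56 = 588.06 kg.

588.06 kg of product per acre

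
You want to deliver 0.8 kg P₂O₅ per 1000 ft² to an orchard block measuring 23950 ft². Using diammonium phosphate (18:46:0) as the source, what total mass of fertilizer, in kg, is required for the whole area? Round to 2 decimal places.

Product per 1000 ft² = 0.8 / 46% = 1.73913 kg.
Total product = 1.73913 × 23950 / 1000 = 41.6522 kg.

41.65 kg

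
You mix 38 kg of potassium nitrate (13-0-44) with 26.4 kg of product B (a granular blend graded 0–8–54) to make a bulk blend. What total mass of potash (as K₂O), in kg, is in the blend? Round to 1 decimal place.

K₂O mass = 44%×38 + 54%×26.4 = 30.976 kg.

31.0 kg K₂O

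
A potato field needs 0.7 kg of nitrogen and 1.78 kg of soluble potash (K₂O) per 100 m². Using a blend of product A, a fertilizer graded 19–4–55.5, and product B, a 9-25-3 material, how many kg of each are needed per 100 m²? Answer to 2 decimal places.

Let a = kg of product A, b = kg of product B (per 100 m²).
N: 0.19·a + 0.09·b = 0.7
K₂O: 0.555·a + 0.03·b = 1.78
Eliminate b: (row1) − 0.09/0.03·(row2) → -1.475·a = -4.64, so a = 3.14576.
Then b = (1.78 − 0.555·3.14576) / 0.03 = 1.13672.

3.15 kg product A, 1.14 kg product B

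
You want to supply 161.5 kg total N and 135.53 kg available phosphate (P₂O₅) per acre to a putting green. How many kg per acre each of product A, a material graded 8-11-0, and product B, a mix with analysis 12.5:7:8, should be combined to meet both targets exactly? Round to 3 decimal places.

691.564 kg product A, 849.399 kg product B

With a, b = kg per acre of product A and product B:
N: 0.08·a + 0.125·b = 161.5
P₂O₅: 0.11·a + 0.07·b = 135.53
Eliminate b: (row1) − 0.125/0.07·(row2) → -0.116429·a = -80.5179, so a = 691.5644.
Then b = (135.53 − 0.11·691.5644) / 0.07 = 849.3988.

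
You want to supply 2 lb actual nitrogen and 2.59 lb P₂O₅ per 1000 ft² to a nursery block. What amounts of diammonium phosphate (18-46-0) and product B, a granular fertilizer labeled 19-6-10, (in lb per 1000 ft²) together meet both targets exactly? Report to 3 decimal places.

Per-1000 ft² balance (a = diammonium phosphate, b = product B):
N: 0.18·a + 0.19·b = 2
P₂O₅: 0.46·a + 0.06·b = 2.59
From row1: a = (2 − 0.19·b) / 0.18.
Into row2: 0.46·(2 − 0.19·b)/0.18 + 0.06·b = 2.59 → b = 5.92428, a = 4.8577.

4.858 lb diammonium phosphate, 5.924 lb product B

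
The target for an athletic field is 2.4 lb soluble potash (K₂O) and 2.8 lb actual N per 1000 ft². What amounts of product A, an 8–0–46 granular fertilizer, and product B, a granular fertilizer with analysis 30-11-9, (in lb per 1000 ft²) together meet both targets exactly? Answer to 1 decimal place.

Per-1000 ft² balance (a = product A, b = product B):
K₂O: 0.46·a + 0.09·b = 2.4
N: 0.08·a + 0.3·b = 2.8
Solving simultaneously: a = 3.57798, b = 8.3792.

3.6 lb product A, 8.4 lb product B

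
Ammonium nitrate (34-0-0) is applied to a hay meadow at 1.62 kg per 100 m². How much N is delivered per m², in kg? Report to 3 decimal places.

0.006 kg N per sq m

nitrogen per 100 m² = 1.62 × 34% = 0.5508 kg.
Convert to per m²: 0.5508 × 0.01 = 0.005508 kg.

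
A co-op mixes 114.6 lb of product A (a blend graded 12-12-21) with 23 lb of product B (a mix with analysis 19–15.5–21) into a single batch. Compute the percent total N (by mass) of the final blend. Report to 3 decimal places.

13.170% N

Total mass = 114.6 + 23 = 137.6 lb.
N mass = 12%×114.6 + 19%×23 = 18.122 lb.
% N = 18.122 / 137.6 = 13.1701%.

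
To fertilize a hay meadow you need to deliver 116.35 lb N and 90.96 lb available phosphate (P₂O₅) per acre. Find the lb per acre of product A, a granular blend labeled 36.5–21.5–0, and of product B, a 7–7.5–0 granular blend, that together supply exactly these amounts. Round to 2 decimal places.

Per-acre balance (a = product A, b = product B):
N: 0.365·a + 0.07·b = 116.35
P₂O₅: 0.215·a + 0.075·b = 90.96
From row1: a = (116.35 − 0.07·b) / 0.365.
Into row2: 0.215·(116.35 − 0.07·b)/0.365 + 0.075·b = 90.96 → b = 664.1095, a = 191.404.

191.40 lb product A, 664.11 lb product B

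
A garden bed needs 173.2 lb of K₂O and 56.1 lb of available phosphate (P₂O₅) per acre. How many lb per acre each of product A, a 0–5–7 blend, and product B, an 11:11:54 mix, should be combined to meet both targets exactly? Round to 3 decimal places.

582.487 lb product A, 245.233 lb product B

Let a = lb of product A, b = lb of product B (per acre).
K₂O: 0.07·a + 0.54·b = 173.2
P₂O₅: 0.05·a + 0.11·b = 56.1
Eliminate a: (row1) − 0.07/0.05·(row2) → 0.386·b = 94.66, so b = 245.2332.
Back-substitute: a = (173.2 − 0.54·245.2332) / 0.07 = 582.48705.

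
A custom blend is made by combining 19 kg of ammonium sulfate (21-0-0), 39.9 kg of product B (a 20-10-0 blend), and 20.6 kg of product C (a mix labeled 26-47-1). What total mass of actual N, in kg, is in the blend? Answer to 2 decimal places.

N mass = 21%×19 + 20%×39.9 + 26%×20.6 = 17.326 kg.

17.33 kg N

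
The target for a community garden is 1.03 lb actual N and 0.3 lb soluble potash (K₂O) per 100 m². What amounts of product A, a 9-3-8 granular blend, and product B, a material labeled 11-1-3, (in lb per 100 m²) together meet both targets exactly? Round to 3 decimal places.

0.344 lb product A, 9.082 lb product B

With a, b = lb per 100 m² of product A and product B:
N: 0.09·a + 0.11·b = 1.03
K₂O: 0.08·a + 0.03·b = 0.3
Eliminate a: (row1) − 0.09/0.08·(row2) → 0.07625·b = 0.6925, so b = 9.08197.
Back-substitute: a = (1.03 − 0.11·9.08197) / 0.09 = 0.344262.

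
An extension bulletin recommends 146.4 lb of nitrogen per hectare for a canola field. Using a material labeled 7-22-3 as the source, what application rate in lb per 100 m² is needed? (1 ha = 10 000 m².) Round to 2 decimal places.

Product per hectare = 146.4 / 7% = 2091.43 lb.
Convert to per 100 m²: 2091.43 × 0.01 = 20.9143 lb.

20.91 lb of product per hundred sq m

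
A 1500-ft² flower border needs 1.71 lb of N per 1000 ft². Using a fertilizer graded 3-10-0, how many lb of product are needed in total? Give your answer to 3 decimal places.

85.500 lb

Product per 1000 ft² = 1.71 / 3% = 57 lb.
Total product = 57 × 1500 / 1000 = 85.5 lb.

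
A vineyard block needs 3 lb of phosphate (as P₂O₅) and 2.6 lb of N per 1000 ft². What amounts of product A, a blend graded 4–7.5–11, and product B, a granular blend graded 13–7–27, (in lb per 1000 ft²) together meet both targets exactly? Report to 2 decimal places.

With a, b = lb per 1000 ft² of product A and product B:
P₂O₅: 0.075·a + 0.07·b = 3
N: 0.04·a + 0.13·b = 2.6
Solving simultaneously: a = 29.9281, b = 10.7914.

29.93 lb product A, 10.79 lb product B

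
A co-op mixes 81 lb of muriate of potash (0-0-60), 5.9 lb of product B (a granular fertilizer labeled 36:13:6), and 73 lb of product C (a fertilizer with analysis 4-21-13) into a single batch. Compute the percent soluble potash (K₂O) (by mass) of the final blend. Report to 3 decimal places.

36.550% K₂O

Total mass = 81 + 5.9 + 73 = 159.9 lb.
K₂O mass = 60%×81 + 6%×5.9 + 13%×73 = 58.444 lb.
% K₂O = 58.444 / 159.9 = 36.5503%.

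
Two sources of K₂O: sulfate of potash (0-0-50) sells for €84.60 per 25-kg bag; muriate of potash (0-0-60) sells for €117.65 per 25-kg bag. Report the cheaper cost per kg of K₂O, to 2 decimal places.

sulfate of potash: K₂O per bag = 25 × 50% = 12.5 kg; cost = 84.60 / 12.5 = €6.7680/kg K₂O.
muriate of potash: K₂O per bag = 25 × 60% = 15 kg; cost = 117.65 / 15 = €7.8433/kg K₂O.
sulfate of potash is cheaper.

€6.77 per kg K₂O (sulfate of potash)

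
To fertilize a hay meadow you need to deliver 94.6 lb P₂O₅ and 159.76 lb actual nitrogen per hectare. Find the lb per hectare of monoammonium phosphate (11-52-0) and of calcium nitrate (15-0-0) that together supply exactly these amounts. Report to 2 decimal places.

181.92 lb monoammonium phosphate, 931.66 lb calcium nitrate

With a, b = lb per hectare of monoammonium phosphate and calcium nitrate:
P₂O₅: 0.52·a + 0·b = 94.6
N: 0.11·a + 0.15·b = 159.76
Solving simultaneously: a = 181.923, b = 931.656.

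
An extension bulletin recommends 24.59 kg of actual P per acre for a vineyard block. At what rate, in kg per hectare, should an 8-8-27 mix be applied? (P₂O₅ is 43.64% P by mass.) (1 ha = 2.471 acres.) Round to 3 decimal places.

1740.430 kg of product per hectare

As P₂O₅: 24.59 / 0.4364 = 56.3474 kg per acre.
Product per acre = 56.3474 / 8% = 704.342 kg.
Convert to per hectare: 704.342 × 2.471 = 1740.4299 kg.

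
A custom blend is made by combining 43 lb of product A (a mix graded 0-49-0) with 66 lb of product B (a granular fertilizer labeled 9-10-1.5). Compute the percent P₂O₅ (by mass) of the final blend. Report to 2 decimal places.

Total mass = 43 + 66 = 109 lb.
P₂O₅ mass = 49%×43 + 10%×66 = 27.67 lb.
% P₂O₅ = 27.67 / 109 = 25.3853%.

25.39% P₂O₅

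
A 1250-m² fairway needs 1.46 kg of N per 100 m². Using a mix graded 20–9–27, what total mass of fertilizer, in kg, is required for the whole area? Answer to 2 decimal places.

91.25 kg

Product per 100 m² = 1.46 / 20% = 7.3 kg.
Total product = 7.3 × 1250 / 100 = 91.25 kg.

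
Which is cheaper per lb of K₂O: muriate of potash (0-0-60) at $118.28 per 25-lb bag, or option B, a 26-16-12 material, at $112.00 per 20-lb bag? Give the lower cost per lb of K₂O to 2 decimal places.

$7.89 per lb K₂O (muriate of potash)

muriate of potash: K₂O per bag = 25 × 60% = 15 lb; cost = 118.28 / 15 = $7.8853/lb K₂O.
option B: K₂O per bag = 20 × 12% = 2.4 lb; cost = 112.00 / 2.4 = $46.6667/lb K₂O.
muriate of potash is cheaper.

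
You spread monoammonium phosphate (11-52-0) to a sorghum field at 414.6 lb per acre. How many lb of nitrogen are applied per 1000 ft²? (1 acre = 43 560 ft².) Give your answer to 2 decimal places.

1.05 lb N per thousand sq ft

nitrogen per acre = 414.6 × 11% = 45.606 lb.
Convert to per 1000 ft²: 45.606 × 0.0229568 = 1.04697 lb.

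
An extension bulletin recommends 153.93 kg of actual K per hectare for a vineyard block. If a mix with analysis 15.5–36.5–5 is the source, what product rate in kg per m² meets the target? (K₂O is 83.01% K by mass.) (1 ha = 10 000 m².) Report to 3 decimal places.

As K₂O: 153.93 / 0.8301 = 185.435 kg per hectare.
Product per hectare = 185.435 / 5% = 3708.71 kg.
Convert to per m²: 3708.71 × 0.0001 = 0.370871 kg.

0.371 kg of product per sq m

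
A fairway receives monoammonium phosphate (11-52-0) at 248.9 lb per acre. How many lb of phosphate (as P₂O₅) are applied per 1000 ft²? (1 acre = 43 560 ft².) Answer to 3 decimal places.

P₂O₅ per acre = 248.9 × 52% = 129.428 lb.
Convert to per 1000 ft²: 129.428 × 0.0229568 = 2.97126 lb.

2.971 lb P₂O₅ per thousand sq ft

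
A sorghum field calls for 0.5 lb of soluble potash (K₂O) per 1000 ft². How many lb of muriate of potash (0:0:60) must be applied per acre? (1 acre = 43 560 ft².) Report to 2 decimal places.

Product per 1000 ft² = 0.5 / 60% = 0.833333 lb.
Convert to per acre: 0.833333 × 43.56 = 36.3 lb.

36.30 lb of product per acre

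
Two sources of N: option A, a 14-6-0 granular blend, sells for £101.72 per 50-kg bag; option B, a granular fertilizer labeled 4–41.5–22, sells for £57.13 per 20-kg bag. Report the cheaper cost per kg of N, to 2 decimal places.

£14.53 per kg N (option A)

option A: N per bag = 50 × 14% = 7 kg; cost = 101.72 / 7 = £14.5314/kg N.
option B: N per bag = 20 × 4% = 0.8 kg; cost = 57.13 / 0.8 = £71.4125/kg N.
option A is cheaper.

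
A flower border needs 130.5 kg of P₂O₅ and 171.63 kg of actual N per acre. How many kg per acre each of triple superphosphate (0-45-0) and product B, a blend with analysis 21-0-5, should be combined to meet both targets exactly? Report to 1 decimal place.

Per-acre balance (a = triple superphosphate, b = product B):
P₂O₅: 0.45·a + 0·b = 130.5
N: 0·a + 0.21·b = 171.63
Solving simultaneously: a = 290, b = 817.286.

290.0 kg triple superphosphate, 817.3 kg product B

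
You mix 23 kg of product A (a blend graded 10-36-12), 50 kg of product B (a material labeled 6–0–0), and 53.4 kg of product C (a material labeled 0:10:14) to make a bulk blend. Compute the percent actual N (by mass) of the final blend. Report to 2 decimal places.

4.19% N

Total mass = 23 + 50 + 53.4 = 126.4 kg.
N mass = 10%×23 + 6%×50 + 0%×53.4 = 5.3 kg.
% N = 5.3 / 126.4 = 4.19304%.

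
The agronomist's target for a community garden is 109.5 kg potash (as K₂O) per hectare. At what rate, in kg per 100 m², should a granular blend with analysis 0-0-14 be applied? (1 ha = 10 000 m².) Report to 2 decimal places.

7.82 kg of product per hundred sq m

Product per hectare = 109.5 / 14% = 782.143 kg.
Convert to per 100 m²: 782.143 × 0.01 = 7.82143 kg.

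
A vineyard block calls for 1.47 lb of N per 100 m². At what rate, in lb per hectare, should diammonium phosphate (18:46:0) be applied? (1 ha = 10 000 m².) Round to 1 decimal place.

Product per 100 m² = 1.47 / 18% = 8.16667 lb.
Convert to per hectare: 8.16667 × 100 = 816.667 lb.

816.7 lb of product per hectare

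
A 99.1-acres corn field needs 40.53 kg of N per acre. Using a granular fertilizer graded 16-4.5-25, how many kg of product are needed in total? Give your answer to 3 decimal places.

25103.269 kg

Product per acre = 40.53 / 16% = 253.312 kg.
Total product = 253.312 × 99.1 = 25103.2687 kg.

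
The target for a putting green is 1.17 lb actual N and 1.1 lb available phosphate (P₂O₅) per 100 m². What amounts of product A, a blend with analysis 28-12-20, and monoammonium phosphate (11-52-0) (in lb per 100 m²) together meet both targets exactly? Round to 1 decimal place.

3.7 lb product A, 1.3 lb monoammonium phosphate

With a, b = lb per 100 m² of product A and monoammonium phosphate:
N: 0.28·a + 0.11·b = 1.17
P₂O₅: 0.12·a + 0.52·b = 1.1
From row1: a = (1.17 − 0.11·b) / 0.28.
Into row2: 0.12·(1.17 − 0.11·b)/0.28 + 0.52·b = 1.1 → b = 1.26586, a = 3.68127.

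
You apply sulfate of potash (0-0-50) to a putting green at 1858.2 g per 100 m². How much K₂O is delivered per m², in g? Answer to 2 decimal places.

9.29 g K₂O per sq m

K₂O per 100 m² = 1858.2 × 50% = 929.1 g.
Convert to per m²: 929.1 × 0.01 = 9.291 g.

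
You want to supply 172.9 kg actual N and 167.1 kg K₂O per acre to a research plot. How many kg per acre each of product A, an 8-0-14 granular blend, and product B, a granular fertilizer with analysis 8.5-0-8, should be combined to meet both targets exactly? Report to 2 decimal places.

67.55 kg product A, 1970.55 kg product B

With a, b = kg per acre of product A and product B:
N: 0.08·a + 0.085·b = 172.9
K₂O: 0.14·a + 0.08·b = 167.1
Eliminate a: (row1) − 0.08/0.14·(row2) → 0.0392857·b = 77.4143, so b = 1970.545.
Back-substitute: a = (172.9 − 0.085·1970.545) / 0.08 = 67.5455.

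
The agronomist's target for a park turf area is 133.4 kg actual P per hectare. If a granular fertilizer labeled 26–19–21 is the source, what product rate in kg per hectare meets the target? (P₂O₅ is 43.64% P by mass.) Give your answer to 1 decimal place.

1608.9 kg of product per hectare

As P₂O₅: 133.4 / 0.4364 = 305.683 kg per hectare.
Product per hectare = 305.683 / 19% = 1608.86 kg.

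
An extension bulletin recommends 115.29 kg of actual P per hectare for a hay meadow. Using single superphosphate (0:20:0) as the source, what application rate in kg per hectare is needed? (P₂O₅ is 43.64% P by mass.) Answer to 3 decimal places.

As P₂O₅: 115.29 / 0.4364 = 264.184 kg per hectare.
Product per hectare = 264.184 / 20% = 1320.9212 kg.

1320.921 kg of product per hectare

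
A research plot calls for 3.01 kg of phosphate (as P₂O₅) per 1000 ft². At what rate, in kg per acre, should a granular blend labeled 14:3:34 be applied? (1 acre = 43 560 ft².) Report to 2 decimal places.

4370.52 kg of product per acre

Product per 1000 ft² = 3.01 / 3% = 100.333 kg.
Convert to per acre: 100.333 × 43.56 = 4370.52 kg.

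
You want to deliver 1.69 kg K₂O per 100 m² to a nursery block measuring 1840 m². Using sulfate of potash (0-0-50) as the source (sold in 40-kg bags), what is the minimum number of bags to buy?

Product per 100 m² = 1.69 / 50% = 3.38 kg.
Total product = 3.38 × 1840 / 100 = 62.192 kg.
Bags = ⌈62.192 / 40⌉ = 2.

2 bags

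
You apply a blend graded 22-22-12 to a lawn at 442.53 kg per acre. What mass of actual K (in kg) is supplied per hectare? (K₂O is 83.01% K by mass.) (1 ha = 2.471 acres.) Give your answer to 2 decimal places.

108.92 kg K per hectare

K₂O per acre = 442.53 × 12% = 53.1036 kg.
Elemental K = 53.1036 × 0.8301 = 44.0813 kg per acre.
Convert to per hectare: 44.0813 × 2.471 = 108.9249 kg.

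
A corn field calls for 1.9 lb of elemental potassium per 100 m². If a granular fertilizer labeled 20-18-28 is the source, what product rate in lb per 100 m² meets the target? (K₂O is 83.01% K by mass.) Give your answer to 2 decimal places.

As K₂O: 1.9 / 0.8301 = 2.28888 lb per 100 m².
Product per 100 m² = 2.28888 / 28% = 8.17457 lb.

8.17 lb of product per hundred sq m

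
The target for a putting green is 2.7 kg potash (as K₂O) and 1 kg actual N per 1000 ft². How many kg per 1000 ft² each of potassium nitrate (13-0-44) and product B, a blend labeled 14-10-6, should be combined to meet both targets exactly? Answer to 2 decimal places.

5.91 kg potassium nitrate, 1.65 kg product B

With a, b = kg per 1000 ft² of potassium nitrate and product B:
K₂O: 0.44·a + 0.06·b = 2.7
N: 0.13·a + 0.14·b = 1
Eliminate a: (row1) − 0.44/0.13·(row2) → -0.413846·b = -0.684615, so b = 1.65428.
Back-substitute: a = (2.7 − 0.06·1.65428) / 0.44 = 5.91078.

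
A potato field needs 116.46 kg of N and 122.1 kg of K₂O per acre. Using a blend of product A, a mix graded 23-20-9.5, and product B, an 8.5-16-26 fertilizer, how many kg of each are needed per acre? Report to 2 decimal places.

Per-acre balance (a = product A, b = product B):
N: 0.23·a + 0.085·b = 116.46
K₂O: 0.095·a + 0.26·b = 122.1
Eliminate b: (row1) − 0.085/0.26·(row2) → 0.198942·a = 76.5427, so a = 384.748.
Then b = (122.1 − 0.095·384.748) / 0.26 = 329.034.

384.75 kg product A, 329.03 kg product B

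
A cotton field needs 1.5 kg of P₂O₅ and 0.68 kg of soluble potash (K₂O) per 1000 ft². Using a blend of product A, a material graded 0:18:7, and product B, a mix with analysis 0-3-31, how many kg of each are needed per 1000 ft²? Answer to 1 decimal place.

Let a = kg of product A, b = kg of product B (per 1000 ft²).
P₂O₅: 0.18·a + 0.03·b = 1.5
K₂O: 0.07·a + 0.31·b = 0.68
From row1: a = (1.5 − 0.03·b) / 0.18.
Into row2: 0.07·(1.5 − 0.03·b)/0.18 + 0.31·b = 0.68 → b = 0.324022, a = 8.27933.

8.3 kg product A, 0.3 kg product B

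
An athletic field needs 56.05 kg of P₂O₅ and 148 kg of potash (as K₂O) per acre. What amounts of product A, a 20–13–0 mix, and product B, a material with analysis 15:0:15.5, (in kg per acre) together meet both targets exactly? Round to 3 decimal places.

Let a = kg of product A, b = kg of product B (per acre).
P₂O₅: 0.13·a + 0·b = 56.05
K₂O: 0·a + 0.155·b = 148
Solving simultaneously: a = 431.1538, b = 954.8387.

431.154 kg product A, 954.839 kg product B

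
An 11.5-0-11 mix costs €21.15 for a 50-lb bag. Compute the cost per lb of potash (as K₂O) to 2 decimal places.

K₂O in bag = 50 × 11% = 5.5 lb.
Cost per lb K₂O = €21.15 / 5.5 = €3.8455.

€3.85 per lb K₂O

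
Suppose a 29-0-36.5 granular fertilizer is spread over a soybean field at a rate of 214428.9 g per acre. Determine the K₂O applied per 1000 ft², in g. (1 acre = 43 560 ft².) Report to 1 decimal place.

1796.8 g K₂O per thousand sq ft

K₂O per acre = 214428.9 × 36.5% = 78266.5 g.
Convert to per 1000 ft²: 78266.5 × 0.0229568 = 1796.75 g.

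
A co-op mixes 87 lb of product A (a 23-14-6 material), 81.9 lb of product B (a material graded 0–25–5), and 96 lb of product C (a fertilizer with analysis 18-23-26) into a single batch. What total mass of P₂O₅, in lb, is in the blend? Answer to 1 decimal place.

P₂O₅ mass = 14%×87 + 25%×81.9 + 23%×96 = 54.735 lb.

54.7 lb P₂O₅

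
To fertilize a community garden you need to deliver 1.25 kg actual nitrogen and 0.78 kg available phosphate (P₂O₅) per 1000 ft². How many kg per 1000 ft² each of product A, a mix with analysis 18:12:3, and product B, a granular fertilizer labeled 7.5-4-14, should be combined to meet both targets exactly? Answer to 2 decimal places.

4.72 kg product A, 5.33 kg product B

Per-1000 ft² balance (a = product A, b = product B):
N: 0.18·a + 0.075·b = 1.25
P₂O₅: 0.12·a + 0.04·b = 0.78
Eliminate b: (row1) − 0.075/0.04·(row2) → -0.045·a = -0.2125, so a = 4.72222.
Then b = (0.78 − 0.12·4.72222) / 0.04 = 5.33333.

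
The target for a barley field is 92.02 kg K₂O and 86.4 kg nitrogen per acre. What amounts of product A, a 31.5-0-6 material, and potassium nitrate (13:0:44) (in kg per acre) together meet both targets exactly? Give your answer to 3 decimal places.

Let a = kg of product A, b = kg of potassium nitrate (per acre).
K₂O: 0.06·a + 0.44·b = 92.02
N: 0.315·a + 0.13·b = 86.4
Eliminate b: (row1) − 0.44/0.13·(row2) → -1.00615·a = -200.411, so a = 199.18502.
Then b = (86.4 − 0.315·199.18502) / 0.13 = 181.9748.

199.185 kg product A, 181.975 kg potassium nitrate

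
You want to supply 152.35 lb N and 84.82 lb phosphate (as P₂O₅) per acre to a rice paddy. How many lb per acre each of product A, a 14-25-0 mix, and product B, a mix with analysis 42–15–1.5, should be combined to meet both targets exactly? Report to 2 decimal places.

With a, b = lb per acre of product A and product B:
N: 0.14·a + 0.42·b = 152.35
P₂O₅: 0.25·a + 0.15·b = 84.82
From row1: a = (152.35 − 0.42·b) / 0.14.
Into row2: 0.25·(152.35 − 0.42·b)/0.14 + 0.15·b = 84.82 → b = 312.056, a = 152.046.

152.05 lb product A, 312.06 lb product B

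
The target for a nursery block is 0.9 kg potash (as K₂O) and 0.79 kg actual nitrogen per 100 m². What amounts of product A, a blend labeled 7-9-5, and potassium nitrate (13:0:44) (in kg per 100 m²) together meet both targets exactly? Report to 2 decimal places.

Let a = kg of product A, b = kg of potassium nitrate (per 100 m²).
K₂O: 0.05·a + 0.44·b = 0.9
N: 0.07·a + 0.13·b = 0.79
From row1: a = (0.9 − 0.44·b) / 0.05.
Into row2: 0.07·(0.9 − 0.44·b)/0.05 + 0.13·b = 0.79 → b = 0.967078, a = 9.48971.

9.49 kg product A, 0.97 kg potassium nitrate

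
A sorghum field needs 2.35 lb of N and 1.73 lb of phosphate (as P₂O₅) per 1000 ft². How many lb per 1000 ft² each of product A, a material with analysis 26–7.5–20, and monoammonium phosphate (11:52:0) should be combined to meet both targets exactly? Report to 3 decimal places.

8.127 lb product A, 2.155 lb monoammonium phosphate

Let a = lb of product A, b = lb of monoammonium phosphate (per 1000 ft²).
N: 0.26·a + 0.11·b = 2.35
P₂O₅: 0.075·a + 0.52·b = 1.73
Eliminate a: (row1) − 0.26/0.075·(row2) → -1.69267·b = -3.64733, so b = 2.15479.
Back-substitute: a = (2.35 − 0.11·2.15479) / 0.26 = 8.12682.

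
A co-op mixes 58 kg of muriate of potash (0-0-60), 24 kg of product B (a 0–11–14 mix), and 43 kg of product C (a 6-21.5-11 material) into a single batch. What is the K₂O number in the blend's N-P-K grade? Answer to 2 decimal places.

Total mass = 58 + 24 + 43 = 125 kg.
K₂O mass = 60%×58 + 14%×24 + 11%×43 = 42.89 kg.
% K₂O = 42.89 / 125 = 34.312%.

34.31% K₂O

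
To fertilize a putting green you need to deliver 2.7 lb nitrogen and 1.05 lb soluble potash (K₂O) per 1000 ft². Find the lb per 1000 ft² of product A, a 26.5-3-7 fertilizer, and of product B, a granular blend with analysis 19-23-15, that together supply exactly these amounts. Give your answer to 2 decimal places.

Per-1000 ft² balance (a = product A, b = product B):
N: 0.265·a + 0.19·b = 2.7
K₂O: 0.07·a + 0.15·b = 1.05
Eliminate b: (row1) − 0.19/0.15·(row2) → 0.176333·a = 1.37, so a = 7.76938.
Then b = (1.05 − 0.07·7.76938) / 0.15 = 3.37429.

7.77 lb product A, 3.37 lb product B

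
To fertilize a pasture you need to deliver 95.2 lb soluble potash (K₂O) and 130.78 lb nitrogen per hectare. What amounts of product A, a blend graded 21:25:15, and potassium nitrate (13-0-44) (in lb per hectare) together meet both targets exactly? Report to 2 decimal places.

619.58 lb product A, 5.14 lb potassium nitrate

Per-hectare balance (a = product A, b = potassium nitrate):
K₂O: 0.15·a + 0.44·b = 95.2
N: 0.21·a + 0.13·b = 130.78
Eliminate a: (row1) − 0.15/0.21·(row2) → 0.347143·b = 1.78571, so b = 5.14403.
Back-substitute: a = (95.2 − 0.44·5.14403) / 0.15 = 619.578.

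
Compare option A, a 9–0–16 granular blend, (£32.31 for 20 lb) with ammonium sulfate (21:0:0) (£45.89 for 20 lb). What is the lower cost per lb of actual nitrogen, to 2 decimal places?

£10.93 per lb N (ammonium sulfate)

option A: N per bag = 20 × 9% = 1.8 lb; cost = 32.31 / 1.8 = £17.9500/lb N.
ammonium sulfate: N per bag = 20 × 21% = 4.2 lb; cost = 45.89 / 4.2 = £10.9262/lb N.
ammonium sulfate is cheaper.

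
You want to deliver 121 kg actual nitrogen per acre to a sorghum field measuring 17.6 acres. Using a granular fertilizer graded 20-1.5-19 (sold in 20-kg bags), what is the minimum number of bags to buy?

533 bags

Product per acre = 121 / 20% = 605 kg.
Total product = 605 × 17.6 = 10648 kg.
Bags = ⌈10648 / 20⌉ = 533.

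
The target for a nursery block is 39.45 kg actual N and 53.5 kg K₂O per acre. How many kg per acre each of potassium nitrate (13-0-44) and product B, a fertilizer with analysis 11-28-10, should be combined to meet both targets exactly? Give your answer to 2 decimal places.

With a, b = kg per acre of potassium nitrate and product B:
N: 0.13·a + 0.11·b = 39.45
K₂O: 0.44·a + 0.1·b = 53.5
From row1: a = (39.45 − 0.11·b) / 0.13.
Into row2: 0.44·(39.45 − 0.11·b)/0.13 + 0.1·b = 53.5 → b = 293.8701, a = 54.8023.

54.80 kg potassium nitrate, 293.87 kg product B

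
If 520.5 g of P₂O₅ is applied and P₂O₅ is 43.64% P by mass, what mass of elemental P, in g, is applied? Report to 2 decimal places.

227.15 g P

P = 520.5 × 0.4364 = 227.146 g.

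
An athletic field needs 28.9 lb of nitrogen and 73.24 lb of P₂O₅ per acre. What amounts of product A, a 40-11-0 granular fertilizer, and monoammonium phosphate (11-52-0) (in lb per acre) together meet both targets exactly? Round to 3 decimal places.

35.588 lb product A, 133.318 lb monoammonium phosphate

Let a = lb of product A, b = lb of monoammonium phosphate (per acre).
N: 0.4·a + 0.11·b = 28.9
P₂O₅: 0.11·a + 0.52·b = 73.24
Eliminate a: (row1) − 0.4/0.11·(row2) → -1.78091·b = -237.427, so b = 133.31802.
Back-substitute: a = (28.9 − 0.11·133.31802) / 0.4 = 35.5875.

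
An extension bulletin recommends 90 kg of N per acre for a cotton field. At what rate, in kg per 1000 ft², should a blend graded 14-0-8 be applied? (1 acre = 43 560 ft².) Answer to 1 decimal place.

Product per acre = 90 / 14% = 642.857 kg.
Convert to per 1000 ft²: 642.857 × 0.0229568 = 14.758 kg.

14.8 kg of product per thousand sq ft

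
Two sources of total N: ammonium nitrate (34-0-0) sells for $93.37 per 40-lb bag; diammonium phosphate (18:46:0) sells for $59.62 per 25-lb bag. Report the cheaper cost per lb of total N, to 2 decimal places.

$6.87 per lb N (ammonium nitrate)

ammonium nitrate: N per bag = 40 × 34% = 13.6 lb; cost = 93.37 / 13.6 = $6.8654/lb N.
diammonium phosphate: N per bag = 25 × 18% = 4.5 lb; cost = 59.62 / 4.5 = $13.2489/lb N.
ammonium nitrate is cheaper.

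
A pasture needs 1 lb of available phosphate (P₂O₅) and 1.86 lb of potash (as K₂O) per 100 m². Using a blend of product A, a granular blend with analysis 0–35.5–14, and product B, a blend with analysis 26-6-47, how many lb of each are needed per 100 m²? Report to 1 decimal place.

Per-100 m² balance (a = product A, b = product B):
P₂O₅: 0.355·a + 0.06·b = 1
K₂O: 0.14·a + 0.47·b = 1.86
Solving simultaneously: a = 2.26191, b = 3.28369.

2.3 lb product A, 3.3 lb product B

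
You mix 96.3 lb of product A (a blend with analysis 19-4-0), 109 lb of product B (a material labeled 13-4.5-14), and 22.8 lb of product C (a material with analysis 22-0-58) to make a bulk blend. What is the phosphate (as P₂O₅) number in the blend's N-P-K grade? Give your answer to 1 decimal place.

Total mass = 96.3 + 109 + 22.8 = 228.1 lb.
P₂O₅ mass = 4%×96.3 + 4.5%×109 + 0%×22.8 = 8.757 lb.
% P₂O₅ = 8.757 / 228.1 = 3.83911%.

3.8% P₂O₅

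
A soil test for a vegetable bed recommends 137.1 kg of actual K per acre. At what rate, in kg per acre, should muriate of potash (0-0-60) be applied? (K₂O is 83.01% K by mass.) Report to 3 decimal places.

275.268 kg of product per acre

As K₂O: 137.1 / 0.8301 = 165.161 kg per acre.
Product per acre = 165.161 / 60% = 275.26804 kg.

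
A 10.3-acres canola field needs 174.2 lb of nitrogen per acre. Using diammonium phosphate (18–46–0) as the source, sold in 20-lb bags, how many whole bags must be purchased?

Product per acre = 174.2 / 18% = 967.778 lb.
Total product = 967.778 × 10.3 = 9968.11 lb.
Bags = ⌈9968.11 / 20⌉ = 499.

499 bags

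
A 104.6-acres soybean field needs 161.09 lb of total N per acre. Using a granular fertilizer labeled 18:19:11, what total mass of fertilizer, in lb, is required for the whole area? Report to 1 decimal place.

Product per acre = 161.09 / 18% = 894.944 lb.
Total product = 894.944 × 104.6 = 93611.19 lb.

93611.2 lb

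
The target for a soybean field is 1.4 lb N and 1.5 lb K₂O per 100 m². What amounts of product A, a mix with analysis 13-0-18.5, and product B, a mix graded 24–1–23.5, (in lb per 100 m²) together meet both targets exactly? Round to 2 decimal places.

2.24 lb product A, 4.62 lb product B

With a, b = lb per 100 m² of product A and product B:
N: 0.13·a + 0.24·b = 1.4
K₂O: 0.185·a + 0.235·b = 1.5
Solving simultaneously: a = 2.23827, b = 4.62094.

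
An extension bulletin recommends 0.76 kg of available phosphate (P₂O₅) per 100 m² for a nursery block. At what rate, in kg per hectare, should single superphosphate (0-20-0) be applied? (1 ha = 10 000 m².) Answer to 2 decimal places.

380.00 kg of product per hectare

Product per 100 m² = 0.76 / 20% = 3.8 kg.
Convert to per hectare: 3.8 × 100 = 380 kg.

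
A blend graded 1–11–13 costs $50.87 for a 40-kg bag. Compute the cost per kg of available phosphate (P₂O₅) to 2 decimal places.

P₂O₅ in bag = 40 × 11% = 4.4 kg.
Cost per kg P₂O₅ = $50.87 / 4.4 = $11.5614.

$11.56 per kg P₂O₅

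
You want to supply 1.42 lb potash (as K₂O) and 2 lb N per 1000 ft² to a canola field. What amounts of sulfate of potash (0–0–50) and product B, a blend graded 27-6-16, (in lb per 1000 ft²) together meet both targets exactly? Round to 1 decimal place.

0.5 lb sulfate of potash, 7.4 lb product B

Per-1000 ft² balance (a = sulfate of potash, b = product B):
K₂O: 0.5·a + 0.16·b = 1.42
N: 0·a + 0.27·b = 2
Solving simultaneously: a = 0.46963, b = 7.40741.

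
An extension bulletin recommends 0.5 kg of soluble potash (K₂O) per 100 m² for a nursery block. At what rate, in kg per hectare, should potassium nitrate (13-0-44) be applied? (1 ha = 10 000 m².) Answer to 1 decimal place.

113.6 kg of product per hectare

Product per 100 m² = 0.5 / 44% = 1.13636 kg.
Convert to per hectare: 1.13636 × 100 = 113.636 kg.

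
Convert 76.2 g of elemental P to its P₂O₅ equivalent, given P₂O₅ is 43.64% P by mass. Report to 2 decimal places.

174.61 g P₂O₅

P₂O₅ = 76.2 / 0.4364 = 174.6104 g.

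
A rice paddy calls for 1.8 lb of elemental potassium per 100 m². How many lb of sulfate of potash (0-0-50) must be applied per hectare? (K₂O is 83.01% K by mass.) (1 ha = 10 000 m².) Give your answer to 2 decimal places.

As K₂O: 1.8 / 0.8301 = 2.16841 lb per 100 m².
Product per 100 m² = 2.16841 / 50% = 4.33683 lb.
Convert to per hectare: 4.33683 × 100 = 433.683 lb.

433.68 lb of product per hectare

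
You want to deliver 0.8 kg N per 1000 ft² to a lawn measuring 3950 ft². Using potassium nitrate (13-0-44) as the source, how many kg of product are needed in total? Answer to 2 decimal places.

24.31 kg

Product per 1000 ft² = 0.8 / 13% = 6.15385 kg.
Total product = 6.15385 × 3950 / 1000 = 24.3077 kg.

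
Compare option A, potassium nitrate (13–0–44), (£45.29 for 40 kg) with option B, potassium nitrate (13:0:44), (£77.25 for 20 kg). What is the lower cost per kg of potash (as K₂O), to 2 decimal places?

£2.57 per kg K₂O (option A)

option A: K₂O per bag = 40 × 44% = 17.6 kg; cost = 45.29 / 17.6 = £2.5733/kg K₂O.
option B: K₂O per bag = 20 × 44% = 8.8 kg; cost = 77.25 / 8.8 = £8.7784/kg K₂O.
option A is cheaper.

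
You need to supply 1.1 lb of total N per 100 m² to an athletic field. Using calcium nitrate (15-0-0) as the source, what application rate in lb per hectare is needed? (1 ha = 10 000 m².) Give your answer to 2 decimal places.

733.33 lb of product per hectare

Product per 100 m² = 1.1 / 15% = 7.33333 lb.
Convert to per hectare: 7.33333 × 100 = 733.333 lb.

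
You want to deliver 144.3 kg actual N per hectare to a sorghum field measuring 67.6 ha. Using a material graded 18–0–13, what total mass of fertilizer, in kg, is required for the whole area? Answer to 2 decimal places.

54192.67 kg

Product per hectare = 144.3 / 18% = 801.667 kg.
Total product = 801.667 × 67.6 = 54192.667 kg.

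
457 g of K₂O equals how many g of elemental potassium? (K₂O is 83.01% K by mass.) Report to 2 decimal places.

K = 457 × 0.8301 = 379.356 g.

379.36 g K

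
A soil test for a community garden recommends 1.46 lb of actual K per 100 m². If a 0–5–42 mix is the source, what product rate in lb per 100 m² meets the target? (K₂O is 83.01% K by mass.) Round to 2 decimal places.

4.19 lb of product per hundred sq m

As K₂O: 1.46 / 0.8301 = 1.75882 lb per 100 m².
Product per 100 m² = 1.75882 / 42% = 4.18768 lb.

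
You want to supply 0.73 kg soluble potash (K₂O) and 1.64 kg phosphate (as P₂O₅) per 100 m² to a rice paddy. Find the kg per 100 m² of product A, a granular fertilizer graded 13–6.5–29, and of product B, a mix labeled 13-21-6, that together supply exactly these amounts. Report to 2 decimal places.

0.96 kg product A, 7.51 kg product B

With a, b = kg per 100 m² of product A and product B:
K₂O: 0.29·a + 0.06·b = 0.73
P₂O₅: 0.065·a + 0.21·b = 1.64
Solving simultaneously: a = 0.963158, b = 7.5114.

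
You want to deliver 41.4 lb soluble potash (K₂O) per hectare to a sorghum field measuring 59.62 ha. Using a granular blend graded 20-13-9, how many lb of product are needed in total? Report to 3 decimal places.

Product per hectare = 41.4 / 9% = 460 lb.
Total product = 460 × 59.62 = 27425.2 lb.

27425.200 lb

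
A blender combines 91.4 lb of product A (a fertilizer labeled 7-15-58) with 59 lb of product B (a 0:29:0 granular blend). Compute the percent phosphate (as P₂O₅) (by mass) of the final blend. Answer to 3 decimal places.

Total mass = 91.4 + 59 = 150.4 lb.
P₂O₅ mass = 15%×91.4 + 29%×59 = 30.82 lb.
% P₂O₅ = 30.82 / 150.4 = 20.49202%.

20.492% P₂O₅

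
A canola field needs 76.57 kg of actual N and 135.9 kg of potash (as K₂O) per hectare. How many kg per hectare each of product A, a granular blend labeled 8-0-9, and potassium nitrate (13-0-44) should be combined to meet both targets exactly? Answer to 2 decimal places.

681.86 kg product A, 169.39 kg potassium nitrate

With a, b = kg per hectare of product A and potassium nitrate:
N: 0.08·a + 0.13·b = 76.57
K₂O: 0.09·a + 0.44·b = 135.9
From row1: a = (76.57 − 0.13·b) / 0.08.
Into row2: 0.09·(76.57 − 0.13·b)/0.08 + 0.44·b = 135.9 → b = 169.391, a = 681.864.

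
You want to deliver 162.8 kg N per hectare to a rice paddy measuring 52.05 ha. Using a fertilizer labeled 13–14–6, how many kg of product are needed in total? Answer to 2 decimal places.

Product per hectare = 162.8 / 13% = 1252.31 kg.
Total product = 1252.31 × 52.05 = 65182.615 kg.

65182.62 kg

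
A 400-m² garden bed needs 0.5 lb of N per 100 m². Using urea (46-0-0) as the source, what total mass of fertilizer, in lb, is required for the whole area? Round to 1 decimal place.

Product per 100 m² = 0.5 / 46% = 1.08696 lb.
Total product = 1.08696 × 400 / 100 = 4.34783 lb.

4.3 lb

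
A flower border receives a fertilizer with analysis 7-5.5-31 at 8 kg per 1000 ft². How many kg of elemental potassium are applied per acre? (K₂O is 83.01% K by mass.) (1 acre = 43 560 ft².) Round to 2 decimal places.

K₂O per 1000 ft² = 8 × 31% = 2.48 kg.
Elemental K = 2.48 × 0.8301 = 2.05865 kg per 1000 ft².
Convert to per acre: 2.05865 × 43.56 = 89.6747 kg.

89.67 kg K per acre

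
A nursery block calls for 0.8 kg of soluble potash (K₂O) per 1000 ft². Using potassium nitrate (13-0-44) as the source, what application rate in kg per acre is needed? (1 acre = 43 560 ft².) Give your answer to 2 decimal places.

Product per 1000 ft² = 0.8 / 44% = 1.81818 kg.
Convert to per acre: 1.81818 × 43.56 = 79.2 kg.

79.20 kg of product per acre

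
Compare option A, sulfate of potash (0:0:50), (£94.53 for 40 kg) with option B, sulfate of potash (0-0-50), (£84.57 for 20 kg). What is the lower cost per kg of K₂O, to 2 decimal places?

£4.73 per kg K₂O (option A)

option A: K₂O per bag = 40 × 50% = 20 kg; cost = 94.53 / 20 = £4.7265/kg K₂O.
option B: K₂O per bag = 20 × 50% = 10 kg; cost = 84.57 / 10 = £8.4570/kg K₂O.
option A is cheaper.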